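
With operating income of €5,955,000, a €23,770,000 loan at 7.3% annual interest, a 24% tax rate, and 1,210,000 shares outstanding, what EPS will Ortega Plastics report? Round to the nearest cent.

Pre-tax income = €5,955,000 − €1,735,210.00 = €4,219,790.00.
After tax at 24%: net income = €4,219,790.00 × 0.76 = €3,207,040.40.
Per share: €3,207,040.40 / 1,210,000 shares = €2.65.

€2.65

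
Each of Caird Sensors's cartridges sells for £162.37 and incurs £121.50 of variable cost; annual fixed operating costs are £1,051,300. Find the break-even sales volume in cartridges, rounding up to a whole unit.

Contribution margin per unit = £162.37 − £121.50 = £40.87.
Break-even volume = fixed costs ÷ CM per unit = £1,051,300 ÷ £40.87 = 25,723.02, so 25,724 cartridges.

25,724 cartridges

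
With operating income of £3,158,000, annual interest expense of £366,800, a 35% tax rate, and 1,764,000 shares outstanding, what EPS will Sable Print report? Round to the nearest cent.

Pre-tax income = £3,158,000 − £366,800.00 = £2,791,200.00.
Net income = £2,791,200.00 × (1 − 0.35) = £1,814,280.00.
Per share: £1,814,280.00 / 1,764,000 shares = £1.03.

£1.03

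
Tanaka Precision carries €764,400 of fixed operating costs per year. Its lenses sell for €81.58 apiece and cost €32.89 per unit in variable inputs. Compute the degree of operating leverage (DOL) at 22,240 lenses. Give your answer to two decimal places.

3.40

At 22,240 units, contribution = 22,240 × €48.69 = €1,082,865.60.
EBIT = €1,082,865.60 − €764,400 = €318,465.60.
So DOL = total CM / EBIT = €1,082,865.60 / €318,465.60 = 3.4003.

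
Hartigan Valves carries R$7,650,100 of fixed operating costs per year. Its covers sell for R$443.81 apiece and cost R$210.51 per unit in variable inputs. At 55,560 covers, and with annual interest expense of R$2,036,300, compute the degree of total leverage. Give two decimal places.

3.96

Contribution at this volume is 55,560 × R$233.30 = R$12,962,148.00.
Operating income = contribution − fixed costs = R$12,962,148.00 − R$7,650,100 = R$5,312,048.00. Interest = R$2,036,300.00.
DOL = R$12,962,148.00 ÷ R$5,312,048.00 = 2.4401; DFL = R$5,312,048.00 ÷ R$3,275,748.00 = 1.6216.
DCL = DOL × DFL = 2.4401 × 1.6216 = 3.9569.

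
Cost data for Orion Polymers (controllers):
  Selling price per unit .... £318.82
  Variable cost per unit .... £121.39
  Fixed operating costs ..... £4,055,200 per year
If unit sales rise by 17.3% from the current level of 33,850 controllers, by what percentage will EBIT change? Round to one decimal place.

Contribution at this volume is 33,850 × £197.43 = £6,683,005.50.
EBIT = £6,683,005.50 − £4,055,200 = £2,627,805.50.
Degree of operating leverage = £6,683,005.50 / £2,627,805.50 = 2.5432.
So EBIT moves 2.5432 × (+17.3%) = +44.0%.

+44.0%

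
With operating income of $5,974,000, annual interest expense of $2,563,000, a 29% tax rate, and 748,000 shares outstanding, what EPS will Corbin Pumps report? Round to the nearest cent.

Interest = $2,563,000.00, so EBT = $5,974,000 − $2,563,000.00 = $3,411,000.00.
After tax at 29%: net income = $3,411,000.00 × 0.71 = $2,421,810.00.
Per share: $2,421,810.00 / 748,000 shares = $3.24.

$3.24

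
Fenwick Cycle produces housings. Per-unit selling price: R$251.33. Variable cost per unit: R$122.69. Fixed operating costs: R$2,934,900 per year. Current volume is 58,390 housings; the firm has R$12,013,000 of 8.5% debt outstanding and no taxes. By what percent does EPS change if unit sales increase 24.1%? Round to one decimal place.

+50.9%

Total contribution margin = 58,390 × R$128.64 = R$7,511,289.60.
Operating income = contribution − fixed costs = R$7,511,289.60 − R$2,934,900 = R$4,576,389.60.
After interest of R$1,021,105.00, pre-tax earnings = R$3,555,284.60.
Degree of combined leverage = contribution ÷ (EBIT − I) = R$7,511,289.60 ÷ R$3,555,284.60 = 2.1127.
EPS therefore changes by 2.1127 × (+24.1%) = +50.9%.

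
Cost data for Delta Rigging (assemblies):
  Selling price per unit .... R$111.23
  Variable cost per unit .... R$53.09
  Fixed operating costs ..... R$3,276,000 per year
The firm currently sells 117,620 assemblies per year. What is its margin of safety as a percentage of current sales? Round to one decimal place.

Unit CM = price − variable cost = R$111.23 − R$53.09 = R$58.14. Break-even units = R$3,276,000 ÷ R$58.14 = 56,346.75; break-even revenue = 56,346.75 × R$111.23 = R$6,267,448.92.
Actual sales revenue = 117,620 × R$111.23 = R$13,082,872.60.
Margin of safety = (R$13,082,872.60 − R$6,267,448.92) ÷ R$13,082,872.60 = 52.1%.

52.1%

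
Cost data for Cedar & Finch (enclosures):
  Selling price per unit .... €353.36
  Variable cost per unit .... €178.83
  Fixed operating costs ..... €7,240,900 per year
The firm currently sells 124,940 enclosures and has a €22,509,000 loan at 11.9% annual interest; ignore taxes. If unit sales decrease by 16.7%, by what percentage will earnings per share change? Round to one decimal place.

-30.6%

Contribution at this volume is 124,940 × €174.53 = €21,805,778.20.
EBIT = €21,805,778.20 − €7,240,900 = €14,564,878.20.
After interest of €2,678,571.00, pre-tax earnings = €11,886,307.20.
Degree of combined leverage = contribution ÷ (EBIT − I) = €21,805,778.20 ÷ €11,886,307.20 = 1.8345.
EPS therefore changes by 1.8345 × (-16.7%) = -30.6%.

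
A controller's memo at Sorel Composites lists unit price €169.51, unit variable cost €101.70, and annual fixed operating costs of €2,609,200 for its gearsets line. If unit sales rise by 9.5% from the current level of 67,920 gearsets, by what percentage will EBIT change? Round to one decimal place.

+21.9%

At 67,920 units, contribution = 67,920 × €67.81 = €4,605,655.20.
Operating income = contribution − fixed costs = €4,605,655.20 − €2,609,200 = €1,996,455.20.
So DOL = total CM / EBIT = €4,605,655.20 / €1,996,455.20 = 2.3069.
So EBIT moves 2.3069 × (+9.5%) = +21.9%.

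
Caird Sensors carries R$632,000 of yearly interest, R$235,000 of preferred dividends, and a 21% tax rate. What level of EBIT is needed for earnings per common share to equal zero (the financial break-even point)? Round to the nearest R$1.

R$929,468

Preferred dividends are paid after tax, so their pre-tax equivalent is R$235,000 ÷ (1 − 0.21) = R$297,468.35.
EPS = 0 when EBIT covers interest plus the pre-tax preferred burden: R$632,000 + R$297,468.35 = R$929,468.35.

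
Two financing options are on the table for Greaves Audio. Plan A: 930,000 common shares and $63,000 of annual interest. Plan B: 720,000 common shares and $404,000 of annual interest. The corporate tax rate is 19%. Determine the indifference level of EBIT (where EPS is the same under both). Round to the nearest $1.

At indifference, (EBIT − 63,000)(1 − t)/930,000 = (EBIT − 404,000)(1 − t)/720,000.
Cancelling (1 − t) and cross-multiplying: 720,000·(EBIT − 63,000) = 930,000·(EBIT − 404,000).
EBIT × (930,000 − 720,000) = 404,000 × 930,000 − 63,000 × 720,000 = 330,360,000,000, so EBIT = 330,360,000,000 ÷ 210,000 = 1,573,142.86.

$1,573,143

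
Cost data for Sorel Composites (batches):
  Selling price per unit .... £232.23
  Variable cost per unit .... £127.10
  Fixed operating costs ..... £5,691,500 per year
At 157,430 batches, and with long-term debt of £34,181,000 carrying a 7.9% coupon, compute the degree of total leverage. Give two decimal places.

2.03

Total contribution margin = 157,430 × £105.13 = £16,550,615.90.
EBIT = £16,550,615.90 − £5,691,500 = £10,859,115.90. Interest = £2,700,299.00.
DOL = £16,550,615.90 ÷ £10,859,115.90 = 1.5241; DFL = £10,859,115.90 ÷ £8,158,816.90 = 1.3310.
Combined leverage = 1.5241 × 1.3310 = 2.0286.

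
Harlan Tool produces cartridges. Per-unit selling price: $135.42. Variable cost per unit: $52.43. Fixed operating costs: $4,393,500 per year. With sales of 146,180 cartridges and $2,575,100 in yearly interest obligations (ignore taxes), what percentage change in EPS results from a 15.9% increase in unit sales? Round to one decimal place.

+37.4%

At 146,180 units, contribution = 146,180 × $82.99 = $12,131,478.20.
Operating income = contribution − fixed costs = $12,131,478.20 − $4,393,500 = $7,737,978.20.
After interest of $2,575,100.00, pre-tax earnings = $5,162,878.20.
DCL = total CM / (EBIT − I) = $12,131,478.20 / $5,162,878.20 = 2.3498.
%ΔEPS = DCL × %ΔSales = 2.3498 × +15.9% = +37.4%.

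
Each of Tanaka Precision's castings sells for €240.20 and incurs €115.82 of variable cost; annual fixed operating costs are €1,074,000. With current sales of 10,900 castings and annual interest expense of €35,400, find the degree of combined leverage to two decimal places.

Contribution at this volume is 10,900 × €124.38 = €1,355,742.00.
Operating income = contribution − fixed costs = €1,355,742.00 − €1,074,000 = €281,742.00. Interest = €35,400.00.
DOL = €1,355,742.00 ÷ €281,742.00 = 4.8120; DFL = €281,742.00 ÷ €246,342.00 = 1.1437.
Combined leverage = 4.8120 × 1.1437 = 5.5035.

5.50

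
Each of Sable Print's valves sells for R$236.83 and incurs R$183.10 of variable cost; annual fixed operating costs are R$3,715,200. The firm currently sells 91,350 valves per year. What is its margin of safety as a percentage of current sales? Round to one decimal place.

Contribution margin per unit = R$236.83 − R$183.10 = R$53.73. Break-even units = R$3,715,200 ÷ R$53.73 = 69,145.73; break-even revenue = 69,145.73 × R$236.83 = R$16,375,782.91.
Actual sales revenue = 91,350 × R$236.83 = R$21,634,420.50.
Margin of safety = (R$21,634,420.50 − R$16,375,782.91) ÷ R$21,634,420.50 = 24.3%.

24.3%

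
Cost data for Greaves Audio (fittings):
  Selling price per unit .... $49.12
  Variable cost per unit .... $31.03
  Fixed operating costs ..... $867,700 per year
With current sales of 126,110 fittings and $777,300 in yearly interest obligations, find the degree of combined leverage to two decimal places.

Contribution at this volume is 126,110 × $18.09 = $2,281,329.90.
EBIT = $2,281,329.90 − $867,700 = $1,413,629.90. Interest = $777,300.00, so EBIT − I = $636,329.90.
Degree of total leverage = total CM / (EBIT − interest) = $2,281,329.90 / $636,329.90 = 3.5851.

3.59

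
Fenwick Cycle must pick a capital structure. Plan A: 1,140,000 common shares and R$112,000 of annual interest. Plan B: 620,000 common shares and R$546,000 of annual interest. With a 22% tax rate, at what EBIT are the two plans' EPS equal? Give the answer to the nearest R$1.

At indifference, (EBIT − 112,000)(1 − t)/1,140,000 = (EBIT − 546,000)(1 − t)/620,000.
Cancelling (1 − t) and cross-multiplying: 620,000·(EBIT − 112,000) = 1,140,000·(EBIT − 546,000).
Solving, EBIT = (546,000·1,140,000 − 112,000·620,000) / (1,140,000 − 620,000) = 553,000,000,000 / 520,000 = 1,063,461.54.

R$1,063,462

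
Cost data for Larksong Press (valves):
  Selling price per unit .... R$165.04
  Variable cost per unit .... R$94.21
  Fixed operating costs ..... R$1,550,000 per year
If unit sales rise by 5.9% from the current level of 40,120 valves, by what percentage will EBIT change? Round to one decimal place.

Contribution at this volume is 40,120 × R$70.83 = R$2,841,699.60.
Subtracting fixed costs: EBIT = R$2,841,699.60 − R$1,550,000 = R$1,291,699.60.
So DOL = total CM / EBIT = R$2,841,699.60 / R$1,291,699.60 = 2.2000.
%ΔEBIT = DOL × %ΔSales = 2.2000 × +5.9% = +13.0%.

+13.0%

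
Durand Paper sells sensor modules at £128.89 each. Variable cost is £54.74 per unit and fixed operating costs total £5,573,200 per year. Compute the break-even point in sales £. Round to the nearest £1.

£9,687,522

Contribution margin per unit = £128.89 − £54.74 = £74.15, a CM ratio of £74.15 ÷ £128.89 = 0.5753.
Break-even sales = FC ÷ CM ratio = £5,573,200 × £128.89 / £74.15 = £9,687,522.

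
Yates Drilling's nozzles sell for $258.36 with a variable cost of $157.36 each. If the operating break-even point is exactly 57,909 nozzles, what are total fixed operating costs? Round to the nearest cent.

$5,848,809.00

Unit CM = price − variable cost = $258.36 − $157.36 = $101.00.
Fixed costs = break-even units × CM = 57,909 × $101.00 = $5,848,809.00.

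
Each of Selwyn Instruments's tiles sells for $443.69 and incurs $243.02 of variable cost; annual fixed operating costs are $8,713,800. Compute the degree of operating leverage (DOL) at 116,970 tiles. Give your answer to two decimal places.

1.59

Contribution at this volume is 116,970 × $200.67 = $23,472,369.90.
Subtracting fixed costs: EBIT = $23,472,369.90 − $8,713,800 = $14,758,569.90.
DOL = contribution ÷ EBIT = $23,472,369.90 ÷ $14,758,569.90 = 1.5904.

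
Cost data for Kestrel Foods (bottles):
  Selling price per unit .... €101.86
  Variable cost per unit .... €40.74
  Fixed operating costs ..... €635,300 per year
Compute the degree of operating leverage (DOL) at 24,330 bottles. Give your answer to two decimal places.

Contribution at this volume is 24,330 × €61.12 = €1,487,049.60.
EBIT = €1,487,049.60 − €635,300 = €851,749.60.
DOL = contribution ÷ EBIT = €1,487,049.60 ÷ €851,749.60 = 1.7459.

1.75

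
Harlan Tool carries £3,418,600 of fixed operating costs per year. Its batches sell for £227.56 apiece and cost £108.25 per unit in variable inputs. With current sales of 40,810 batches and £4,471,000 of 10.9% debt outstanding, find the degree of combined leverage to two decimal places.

Contribution at this volume is 40,810 × £119.31 = £4,869,041.10.
EBIT = £4,869,041.10 − £3,418,600 = £1,450,441.10. Interest = £487,339.00.
DOL = £4,869,041.10 ÷ £1,450,441.10 = 3.3569; DFL = £1,450,441.10 ÷ £963,102.10 = 1.5060.
DCL = DOL × DFL = 3.3569 × 1.5060 = 5.0555.

5.06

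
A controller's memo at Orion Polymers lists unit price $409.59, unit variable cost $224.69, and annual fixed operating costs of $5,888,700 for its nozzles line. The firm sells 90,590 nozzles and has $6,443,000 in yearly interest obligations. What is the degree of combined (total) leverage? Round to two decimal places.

3.79

Total contribution margin = 90,590 × $184.90 = $16,750,091.00.
Operating income = contribution − fixed costs = $16,750,091.00 − $5,888,700 = $10,861,391.00. Interest = $6,443,000.00.
DOL = $16,750,091.00 ÷ $10,861,391.00 = 1.5422; DFL = $10,861,391.00 ÷ $4,418,391.00 = 2.4582.
DCL = DOL × DFL = 1.5422 × 2.4582 = 3.7910.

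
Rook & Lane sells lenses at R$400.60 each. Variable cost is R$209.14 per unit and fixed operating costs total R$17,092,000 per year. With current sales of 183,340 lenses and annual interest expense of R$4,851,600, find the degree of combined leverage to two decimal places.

2.67

Contribution at this volume is 183,340 × R$191.46 = R$35,102,276.40.
Operating income = contribution − fixed costs = R$35,102,276.40 − R$17,092,000 = R$18,010,276.40. Interest = R$4,851,600.00.
DOL = R$35,102,276.40 ÷ R$18,010,276.40 = 1.9490; DFL = R$18,010,276.40 ÷ R$13,158,676.40 = 1.3687.
Combined leverage = 1.9490 × 1.3687 = 2.6676.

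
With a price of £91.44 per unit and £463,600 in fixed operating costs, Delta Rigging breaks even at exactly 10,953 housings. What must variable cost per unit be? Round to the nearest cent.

£49.11

Contribution per unit must be FC / Q = £463,600 / 10,953 = £42.3263.
Hence VC = price − CM = £91.44 − £42.3263 = £49.11.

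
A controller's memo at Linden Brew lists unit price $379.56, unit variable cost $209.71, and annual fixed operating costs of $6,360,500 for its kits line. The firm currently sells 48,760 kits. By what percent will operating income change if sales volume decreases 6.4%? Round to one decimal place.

-27.6%

Total contribution margin = 48,760 × $169.85 = $8,281,886.00.
EBIT = $8,281,886.00 − $6,360,500 = $1,921,386.00.
DOL = contribution ÷ EBIT = $8,281,886.00 ÷ $1,921,386.00 = 4.3104.
So EBIT moves 4.3104 × (-6.4%) = -27.6%.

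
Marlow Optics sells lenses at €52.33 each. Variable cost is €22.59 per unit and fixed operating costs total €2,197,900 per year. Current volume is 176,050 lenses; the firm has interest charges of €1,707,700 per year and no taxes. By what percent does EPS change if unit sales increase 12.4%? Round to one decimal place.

At 176,050 units, contribution = 176,050 × €29.74 = €5,235,727.00.
Subtracting fixed costs: EBIT = €5,235,727.00 − €2,197,900 = €3,037,827.00.
Interest = €1,707,700.00, so EBIT − I = €1,330,127.00.
DCL = total CM / (EBIT − I) = €5,235,727.00 / €1,330,127.00 = 3.9363.
%ΔEPS = DCL × %ΔSales = 3.9363 × +12.4% = +48.8%.

+48.8%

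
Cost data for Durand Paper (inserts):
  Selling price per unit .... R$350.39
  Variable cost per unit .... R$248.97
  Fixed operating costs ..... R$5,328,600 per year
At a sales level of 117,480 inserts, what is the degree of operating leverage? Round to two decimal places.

At 117,480 units, contribution = 117,480 × R$101.42 = R$11,914,821.60.
Subtracting fixed costs: EBIT = R$11,914,821.60 − R$5,328,600 = R$6,586,221.60.
So DOL = total CM / EBIT = R$11,914,821.60 / R$6,586,221.60 = 1.8091.

1.81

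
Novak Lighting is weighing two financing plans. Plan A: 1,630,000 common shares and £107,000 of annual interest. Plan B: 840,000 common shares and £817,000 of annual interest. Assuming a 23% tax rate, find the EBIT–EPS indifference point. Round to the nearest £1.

At indifference, (EBIT − 107,000)(1 − t)/1,630,000 = (EBIT − 817,000)(1 − t)/840,000.
Cancelling (1 − t) and cross-multiplying: 840,000·(EBIT − 107,000) = 1,630,000·(EBIT − 817,000).
Solving, EBIT = (817,000·1,630,000 − 107,000·840,000) / (1,630,000 − 840,000) = 1,241,830,000,000 / 790,000 = 1,571,936.71.

£1,571,937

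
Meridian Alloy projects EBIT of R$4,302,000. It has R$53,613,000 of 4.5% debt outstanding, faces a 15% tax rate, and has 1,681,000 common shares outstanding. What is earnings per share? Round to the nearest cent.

Interest = R$2,412,585.00, so EBT = R$4,302,000 − R$2,412,585.00 = R$1,889,415.00.
After tax at 15%: net income = R$1,889,415.00 × 0.85 = R$1,606,002.75.
Per share: R$1,606,002.75 / 1,681,000 shares = R$0.96.

R$0.96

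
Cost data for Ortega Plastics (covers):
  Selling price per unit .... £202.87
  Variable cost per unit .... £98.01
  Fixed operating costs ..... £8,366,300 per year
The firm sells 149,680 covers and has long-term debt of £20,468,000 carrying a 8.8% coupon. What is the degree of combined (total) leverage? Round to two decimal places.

2.84

Total contribution margin = 149,680 × £104.86 = £15,695,444.80.
Operating income = contribution − fixed costs = £15,695,444.80 − £8,366,300 = £7,329,144.80. Interest = £1,801,184.00.
DOL = £15,695,444.80 ÷ £7,329,144.80 = 2.1415; DFL = £7,329,144.80 ÷ £5,527,960.80 = 1.3258.
DCL = DOL × DFL = 2.1415 × 1.3258 = 2.8392.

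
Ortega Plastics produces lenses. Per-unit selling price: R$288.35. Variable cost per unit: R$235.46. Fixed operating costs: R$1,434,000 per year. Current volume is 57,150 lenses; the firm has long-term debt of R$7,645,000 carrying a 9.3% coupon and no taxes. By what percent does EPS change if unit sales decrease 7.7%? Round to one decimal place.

-26.5%

Total contribution margin = 57,150 × R$52.89 = R$3,022,663.50.
Subtracting fixed costs: EBIT = R$3,022,663.50 − R$1,434,000 = R$1,588,663.50.
After interest of R$710,985.00, pre-tax earnings = R$877,678.50.
DCL = total CM / (EBIT − I) = R$3,022,663.50 / R$877,678.50 = 3.4439.
EPS therefore changes by 3.4439 × (-7.7%) = -26.5%.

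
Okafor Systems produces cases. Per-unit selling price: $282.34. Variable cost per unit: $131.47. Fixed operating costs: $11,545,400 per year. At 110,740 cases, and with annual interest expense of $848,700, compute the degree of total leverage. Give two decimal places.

3.87

At 110,740 units, contribution = 110,740 × $150.87 = $16,707,343.80.
Operating income = contribution − fixed costs = $16,707,343.80 − $11,545,400 = $5,161,943.80. Interest = $848,700.00.
DOL = $16,707,343.80 ÷ $5,161,943.80 = 3.2366; DFL = $5,161,943.80 ÷ $4,313,243.80 = 1.1968.
Combined leverage = 3.2366 × 1.1968 = 3.8736.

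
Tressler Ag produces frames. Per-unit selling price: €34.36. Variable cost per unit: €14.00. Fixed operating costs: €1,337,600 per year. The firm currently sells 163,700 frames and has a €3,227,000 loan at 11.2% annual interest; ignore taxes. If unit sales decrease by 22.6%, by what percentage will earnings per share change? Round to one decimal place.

-46.1%

Contribution at this volume is 163,700 × €20.36 = €3,332,932.00.
Operating income = contribution − fixed costs = €3,332,932.00 − €1,337,600 = €1,995,332.00.
After interest of €361,424.00, pre-tax earnings = €1,633,908.00.
DCL = total CM / (EBIT − I) = €3,332,932.00 / €1,633,908.00 = 2.0399.
%ΔEPS = DCL × %ΔSales = 2.0399 × -22.6% = -46.1%.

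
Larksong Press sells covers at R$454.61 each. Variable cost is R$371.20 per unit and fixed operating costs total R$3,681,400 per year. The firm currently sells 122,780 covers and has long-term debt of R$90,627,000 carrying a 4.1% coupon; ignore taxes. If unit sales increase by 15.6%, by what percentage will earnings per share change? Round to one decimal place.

+56.2%

Contribution at this volume is 122,780 × R$83.41 = R$10,241,079.80.
EBIT = R$10,241,079.80 − R$3,681,400 = R$6,559,679.80.
Interest = R$3,715,707.00, so EBIT − I = R$2,843,972.80.
DCL = total CM / (EBIT − I) = R$10,241,079.80 / R$2,843,972.80 = 3.6010.
EPS therefore changes by 3.6010 × (+15.6%) = +56.2%.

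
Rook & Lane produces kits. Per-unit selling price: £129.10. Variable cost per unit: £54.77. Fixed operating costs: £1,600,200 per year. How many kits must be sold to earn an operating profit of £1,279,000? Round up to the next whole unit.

38,736 kits

Each unit contributes £129.10 − £54.77 = £74.33.
Need Q such that Q × £74.33 − £1,600,200 = £1,279,000, i.e. Q = £2,879,200 / £74.33 = 38,735.37 → 38,736.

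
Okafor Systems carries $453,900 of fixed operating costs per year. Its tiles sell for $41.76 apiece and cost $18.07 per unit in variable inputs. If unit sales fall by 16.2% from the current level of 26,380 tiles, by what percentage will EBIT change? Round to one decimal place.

-59.2%

Total contribution margin = 26,380 × $23.69 = $624,942.20.
Operating income = contribution − fixed costs = $624,942.20 − $453,900 = $171,042.20.
DOL = contribution ÷ EBIT = $624,942.20 ÷ $171,042.20 = 3.6537.
Operating income changes by 3.6537 × -16.2% = -59.2%.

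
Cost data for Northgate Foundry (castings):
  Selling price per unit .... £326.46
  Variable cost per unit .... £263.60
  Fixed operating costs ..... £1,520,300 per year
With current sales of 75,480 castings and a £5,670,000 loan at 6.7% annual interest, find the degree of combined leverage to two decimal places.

1.67

Total contribution margin = 75,480 × £62.86 = £4,744,672.80.
Subtracting fixed costs: EBIT = £4,744,672.80 − £1,520,300 = £3,224,372.80. Interest = £379,890.00, so EBIT − I = £2,844,482.80.
Degree of total leverage = total CM / (EBIT − interest) = £4,744,672.80 / £2,844,482.80 = 1.6680.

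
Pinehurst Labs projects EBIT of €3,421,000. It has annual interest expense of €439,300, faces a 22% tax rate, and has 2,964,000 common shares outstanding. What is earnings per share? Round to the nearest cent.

€0.78

Interest = €439,300.00, so EBT = €3,421,000 − €439,300.00 = €2,981,700.00.
After tax at 22%: net income = €2,981,700.00 × 0.78 = €2,325,726.00.
EPS = €2,325,726.00 ÷ 2,964,000 = €0.78.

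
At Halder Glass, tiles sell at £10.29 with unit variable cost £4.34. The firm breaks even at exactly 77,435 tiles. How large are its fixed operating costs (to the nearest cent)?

Each unit contributes £10.29 − £4.34 = £5.95.
Fixed costs = break-even units × CM = 77,435 × £5.95 = £460,738.25.

£460,738.25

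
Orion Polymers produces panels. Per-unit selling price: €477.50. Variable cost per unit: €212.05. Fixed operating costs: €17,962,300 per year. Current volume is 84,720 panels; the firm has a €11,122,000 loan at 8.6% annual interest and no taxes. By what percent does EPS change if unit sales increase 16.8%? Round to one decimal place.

+105.8%

At 84,720 units, contribution = 84,720 × €265.45 = €22,488,924.00.
EBIT = €22,488,924.00 − €17,962,300 = €4,526,624.00.
After interest of €956,492.00, pre-tax earnings = €3,570,132.00.
Degree of combined leverage = contribution ÷ (EBIT − I) = €22,488,924.00 ÷ €3,570,132.00 = 6.2992.
%ΔEPS = DCL × %ΔSales = 6.2992 × +16.8% = +105.8%.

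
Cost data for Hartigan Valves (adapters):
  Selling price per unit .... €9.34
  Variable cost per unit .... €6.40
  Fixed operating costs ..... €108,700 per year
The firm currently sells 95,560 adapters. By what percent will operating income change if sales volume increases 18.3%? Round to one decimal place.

+29.8%

Contribution at this volume is 95,560 × €2.94 = €280,946.40.
EBIT = €280,946.40 − €108,700 = €172,246.40.
Degree of operating leverage = €280,946.40 / €172,246.40 = 1.6311.
So EBIT moves 1.6311 × (+18.3%) = +29.8%.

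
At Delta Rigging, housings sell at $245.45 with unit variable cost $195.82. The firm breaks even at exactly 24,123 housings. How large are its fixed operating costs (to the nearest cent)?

$1,197,224.49

Unit CM = price − variable cost = $245.45 − $195.82 = $49.63.
Fixed costs = break-even units × CM = 24,123 × $49.63 = $1,197,224.49.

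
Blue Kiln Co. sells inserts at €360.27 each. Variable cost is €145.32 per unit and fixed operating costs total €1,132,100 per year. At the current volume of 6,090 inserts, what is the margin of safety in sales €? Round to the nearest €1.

€296,572

Unit CM = price − variable cost = €360.27 − €145.32 = €214.95. Break-even units = €1,132,100 ÷ €214.95 = 5,266.81; break-even revenue = 5,266.81 × €360.27 = €1,897,472.28.
Current sales = 6,090 × €360.27 = €2,194,044.30.
Margin of safety = €2,194,044.30 − €1,897,472.28 = €296,572.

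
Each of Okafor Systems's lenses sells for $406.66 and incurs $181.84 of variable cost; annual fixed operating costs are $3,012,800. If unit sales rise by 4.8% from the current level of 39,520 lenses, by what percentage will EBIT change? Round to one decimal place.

Contribution at this volume is 39,520 × $224.82 = $8,884,886.40.
Subtracting fixed costs: EBIT = $8,884,886.40 − $3,012,800 = $5,872,086.40.
Degree of operating leverage = $8,884,886.40 / $5,872,086.40 = 1.5131.
%ΔEBIT = DOL × %ΔSales = 1.5131 × +4.8% = +7.3%.

+7.3%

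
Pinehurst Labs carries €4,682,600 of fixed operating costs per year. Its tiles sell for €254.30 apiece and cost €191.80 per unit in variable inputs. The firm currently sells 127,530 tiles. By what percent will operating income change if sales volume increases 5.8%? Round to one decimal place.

At 127,530 units, contribution = 127,530 × €62.50 = €7,970,625.00.
Operating income = contribution − fixed costs = €7,970,625.00 − €4,682,600 = €3,288,025.00.
Degree of operating leverage = €7,970,625.00 / €3,288,025.00 = 2.4241.
So EBIT moves 2.4241 × (+5.8%) = +14.1%.

+14.1%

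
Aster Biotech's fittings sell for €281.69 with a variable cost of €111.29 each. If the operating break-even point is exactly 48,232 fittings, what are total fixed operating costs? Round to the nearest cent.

Unit CM = price − variable cost = €281.69 − €111.29 = €170.40.
Fixed costs = break-even units × CM = 48,232 × €170.40 = €8,218,732.80.

€8,218,732.80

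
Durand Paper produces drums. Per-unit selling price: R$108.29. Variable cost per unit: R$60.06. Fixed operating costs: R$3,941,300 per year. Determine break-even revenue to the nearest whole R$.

R$8,849,334

CM per unit = R$108.29 − R$60.06 = R$48.23; CM ratio = R$48.23 / R$108.29 = 0.4454.
Break-even sales = FC ÷ CM ratio = R$3,941,300 × R$108.29 / R$48.23 = R$8,849,334.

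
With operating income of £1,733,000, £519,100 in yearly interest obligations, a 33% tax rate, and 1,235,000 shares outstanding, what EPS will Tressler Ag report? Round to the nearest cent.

£0.66

Interest = £519,100.00, so EBT = £1,733,000 − £519,100.00 = £1,213,900.00.
After tax at 33%: net income = £1,213,900.00 × 0.67 = £813,313.00.
EPS = £813,313.00 ÷ 1,235,000 = £0.66.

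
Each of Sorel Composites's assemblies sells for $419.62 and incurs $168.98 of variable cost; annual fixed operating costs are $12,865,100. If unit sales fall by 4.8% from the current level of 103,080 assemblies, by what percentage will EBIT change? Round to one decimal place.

Contribution at this volume is 103,080 × $250.64 = $25,835,971.20.
Operating income = contribution − fixed costs = $25,835,971.20 − $12,865,100 = $12,970,871.20.
Degree of operating leverage = $25,835,971.20 / $12,970,871.20 = 1.9918.
Operating income changes by 1.9918 × -4.8% = -9.6%.

-9.6%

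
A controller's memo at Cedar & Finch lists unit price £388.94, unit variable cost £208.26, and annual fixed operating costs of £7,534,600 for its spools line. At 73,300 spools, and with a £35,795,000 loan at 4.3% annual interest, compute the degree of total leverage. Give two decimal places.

At 73,300 units, contribution = 73,300 × £180.68 = £13,243,844.00.
Subtracting fixed costs: EBIT = £13,243,844.00 − £7,534,600 = £5,709,244.00. Interest = £1,539,185.00, so EBIT − I = £4,170,059.00.
DCL = contribution ÷ (EBIT − I) = £13,243,844.00 ÷ £4,170,059.00 = 3.1759.

3.18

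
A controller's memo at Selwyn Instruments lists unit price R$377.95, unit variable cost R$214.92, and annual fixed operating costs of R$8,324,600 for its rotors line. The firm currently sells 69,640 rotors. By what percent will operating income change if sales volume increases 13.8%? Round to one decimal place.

+51.7%

Contribution at this volume is 69,640 × R$163.03 = R$11,353,409.20.
Subtracting fixed costs: EBIT = R$11,353,409.20 − R$8,324,600 = R$3,028,809.20.
So DOL = total CM / EBIT = R$11,353,409.20 / R$3,028,809.20 = 3.7485.
%ΔEBIT = DOL × %ΔSales = 3.7485 × +13.8% = +51.7%.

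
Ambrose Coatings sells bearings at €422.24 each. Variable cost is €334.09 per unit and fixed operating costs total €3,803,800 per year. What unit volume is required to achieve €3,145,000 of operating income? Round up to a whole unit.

78,830 bearings

Each unit contributes €422.24 − €334.09 = €88.15.
Units = (FC + target) / CM = (€3,803,800 + €3,145,000) / €88.15 = 78,829.27, so 78,830 bearings.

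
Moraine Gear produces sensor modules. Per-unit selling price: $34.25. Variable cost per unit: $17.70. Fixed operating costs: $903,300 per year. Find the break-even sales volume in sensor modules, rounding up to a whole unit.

54,581 sensor modules

Each unit contributes $34.25 − $17.70 = $16.55.
Break-even Q = $903,300 / $16.55 = 54,580.06 → 54,581 sensor modules.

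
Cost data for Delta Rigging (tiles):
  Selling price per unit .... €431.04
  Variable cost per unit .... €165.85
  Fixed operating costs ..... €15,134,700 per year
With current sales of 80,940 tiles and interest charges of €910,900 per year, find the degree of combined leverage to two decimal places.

3.96

Contribution at this volume is 80,940 × €265.19 = €21,464,478.60.
Subtracting fixed costs: EBIT = €21,464,478.60 − €15,134,700 = €6,329,778.60. Interest = €910,900.00, so EBIT − I = €5,418,878.60.
DCL = contribution ÷ (EBIT − I) = €21,464,478.60 ÷ €5,418,878.60 = 3.9611.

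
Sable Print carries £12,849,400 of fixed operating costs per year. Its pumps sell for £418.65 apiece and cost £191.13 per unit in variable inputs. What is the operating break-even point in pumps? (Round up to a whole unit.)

56,476 pumps

Each unit contributes £418.65 − £191.13 = £227.52.
Break-even Q = £12,849,400 / £227.52 = 56,475.91 → 56,476 pumps.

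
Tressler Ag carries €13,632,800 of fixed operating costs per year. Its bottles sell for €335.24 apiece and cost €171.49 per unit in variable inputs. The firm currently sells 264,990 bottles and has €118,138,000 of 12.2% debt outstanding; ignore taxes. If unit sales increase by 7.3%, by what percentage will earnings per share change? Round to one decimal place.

Total contribution margin = 264,990 × €163.75 = €43,392,112.50.
Operating income = contribution − fixed costs = €43,392,112.50 − €13,632,800 = €29,759,312.50.
After interest of €14,412,836.00, pre-tax earnings = €15,346,476.50.
Degree of combined leverage = contribution ÷ (EBIT − I) = €43,392,112.50 ÷ €15,346,476.50 = 2.8275.
EPS therefore changes by 2.8275 × (+7.3%) = +20.6%.

+20.6%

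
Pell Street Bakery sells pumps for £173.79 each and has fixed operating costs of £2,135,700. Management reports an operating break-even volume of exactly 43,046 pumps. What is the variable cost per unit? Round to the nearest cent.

£124.18

Contribution per unit must be FC / Q = £2,135,700 / 43,046 = £49.6144.
Variable cost per unit = £173.79 − £49.6144 = £124.18.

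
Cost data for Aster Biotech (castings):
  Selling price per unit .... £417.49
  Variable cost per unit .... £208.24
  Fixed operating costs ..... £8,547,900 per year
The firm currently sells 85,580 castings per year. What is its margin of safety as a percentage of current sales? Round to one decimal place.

52.3%

Each unit contributes £417.49 − £208.24 = £209.25. Break-even units = £8,547,900 ÷ £209.25 = 40,850.18; break-even revenue = 40,850.18 × £417.49 = £17,054,541.32.
Actual sales revenue = 85,580 × £417.49 = £35,728,794.20.
Margin of safety = (£35,728,794.20 − £17,054,541.32) ÷ £35,728,794.20 = 52.3%.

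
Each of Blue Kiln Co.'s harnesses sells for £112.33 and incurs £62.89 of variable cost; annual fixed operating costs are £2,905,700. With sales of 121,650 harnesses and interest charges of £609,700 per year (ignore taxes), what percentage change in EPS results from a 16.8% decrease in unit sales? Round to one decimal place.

-40.4%

Contribution at this volume is 121,650 × £49.44 = £6,014,376.00.
Operating income = contribution − fixed costs = £6,014,376.00 − £2,905,700 = £3,108,676.00.
After interest of £609,700.00, pre-tax earnings = £2,498,976.00.
DCL = total CM / (EBIT − I) = £6,014,376.00 / £2,498,976.00 = 2.4067.
%ΔEPS = DCL × %ΔSales = 2.4067 × -16.8% = -40.4%.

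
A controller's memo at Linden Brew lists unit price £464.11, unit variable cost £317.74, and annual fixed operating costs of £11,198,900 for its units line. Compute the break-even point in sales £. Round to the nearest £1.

CM per unit = £464.11 − £317.74 = £146.37; CM ratio = £146.37 / £464.11 = 0.3154.
Break-even sales = FC ÷ CM ratio = £11,198,900 × £464.11 / £146.37 = £35,509,472.

£35,509,472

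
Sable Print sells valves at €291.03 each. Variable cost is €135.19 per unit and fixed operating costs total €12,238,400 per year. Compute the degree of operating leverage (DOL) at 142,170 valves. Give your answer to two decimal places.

At 142,170 units, contribution = 142,170 × €155.84 = €22,155,772.80.
EBIT = €22,155,772.80 − €12,238,400 = €9,917,372.80.
DOL = contribution ÷ EBIT = €22,155,772.80 ÷ €9,917,372.80 = 2.2340.

2.23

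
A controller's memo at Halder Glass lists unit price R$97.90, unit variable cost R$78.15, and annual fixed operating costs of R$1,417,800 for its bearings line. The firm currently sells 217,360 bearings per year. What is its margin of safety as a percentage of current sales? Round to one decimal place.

67.0%

Unit CM = price − variable cost = R$97.90 − R$78.15 = R$19.75. Break-even units = R$1,417,800 ÷ R$19.75 = 71,787.34; break-even revenue = 71,787.34 × R$97.90 = R$7,027,980.76.
Actual sales revenue = 217,360 × R$97.90 = R$21,279,544.00.
Margin of safety = (R$21,279,544.00 − R$7,027,980.76) ÷ R$21,279,544.00 = 67.0%.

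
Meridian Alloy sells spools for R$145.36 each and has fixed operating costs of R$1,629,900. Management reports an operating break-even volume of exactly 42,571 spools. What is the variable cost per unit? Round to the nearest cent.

R$107.07

At break-even, FC = Q × (P − VC), so P − VC = R$1,629,900 ÷ 42,571 = R$38.2866.
Variable cost per unit = R$145.36 − R$38.2866 = R$107.07.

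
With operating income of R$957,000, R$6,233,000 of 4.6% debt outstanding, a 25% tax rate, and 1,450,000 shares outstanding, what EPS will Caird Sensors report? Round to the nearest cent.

Interest = R$286,718.00, so EBT = R$957,000 − R$286,718.00 = R$670,282.00.
Net income = R$670,282.00 × (1 − 0.25) = R$502,711.50.
Per share: R$502,711.50 / 1,450,000 shares = R$0.35.

R$0.35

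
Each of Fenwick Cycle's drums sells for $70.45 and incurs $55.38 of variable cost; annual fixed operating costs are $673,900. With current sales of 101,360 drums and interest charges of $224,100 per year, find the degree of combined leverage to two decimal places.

At 101,360 units, contribution = 101,360 × $15.07 = $1,527,495.20.
Subtracting fixed costs: EBIT = $1,527,495.20 − $673,900 = $853,595.20. Interest = $224,100.00.
DOL = $1,527,495.20 ÷ $853,595.20 = 1.7895; DFL = $853,595.20 ÷ $629,495.20 = 1.3560.
Combined leverage = 1.7895 × 1.3560 = 2.4266.

2.43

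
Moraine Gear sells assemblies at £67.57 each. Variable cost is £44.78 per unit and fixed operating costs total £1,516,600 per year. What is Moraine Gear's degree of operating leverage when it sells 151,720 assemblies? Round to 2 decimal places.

1.78

Total contribution margin = 151,720 × £22.79 = £3,457,698.80.
EBIT = £3,457,698.80 − £1,516,600 = £1,941,098.80.
Degree of operating leverage = £3,457,698.80 / £1,941,098.80 = 1.7813.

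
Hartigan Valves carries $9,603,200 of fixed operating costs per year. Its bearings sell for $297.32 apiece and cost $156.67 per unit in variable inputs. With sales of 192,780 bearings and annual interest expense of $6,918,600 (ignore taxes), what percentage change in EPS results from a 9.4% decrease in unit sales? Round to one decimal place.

-24.1%

Contribution at this volume is 192,780 × $140.65 = $27,114,507.00.
Operating income = contribution − fixed costs = $27,114,507.00 − $9,603,200 = $17,511,307.00.
Interest = $6,918,600.00, so EBIT − I = $10,592,707.00.
DCL = total CM / (EBIT − I) = $27,114,507.00 / $10,592,707.00 = 2.5597.
EPS therefore changes by 2.5597 × (-9.4%) = -24.1%.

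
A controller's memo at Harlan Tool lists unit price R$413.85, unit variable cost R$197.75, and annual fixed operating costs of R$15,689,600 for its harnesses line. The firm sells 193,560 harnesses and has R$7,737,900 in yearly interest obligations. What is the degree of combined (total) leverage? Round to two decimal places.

2.27

At 193,560 units, contribution = 193,560 × R$216.10 = R$41,828,316.00.
EBIT = R$41,828,316.00 − R$15,689,600 = R$26,138,716.00. Interest = R$7,737,900.00.
DOL = R$41,828,316.00 ÷ R$26,138,716.00 = 1.6002; DFL = R$26,138,716.00 ÷ R$18,400,816.00 = 1.4205.
Combined leverage = 1.6002 × 1.4205 = 2.2731.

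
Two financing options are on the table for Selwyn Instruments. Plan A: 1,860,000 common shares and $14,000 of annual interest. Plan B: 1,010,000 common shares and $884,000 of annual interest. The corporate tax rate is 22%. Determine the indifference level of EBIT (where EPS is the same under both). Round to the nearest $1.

At indifference, (EBIT − 14,000)(1 − t)/1,860,000 = (EBIT − 884,000)(1 − t)/1,010,000.
The (1 − t) factor cancels: (EBIT − 14,000) × 1,010,000 = (EBIT − 884,000) × 1,860,000.
Solving, EBIT = (884,000·1,860,000 − 14,000·1,010,000) / (1,860,000 − 1,010,000) = 1,630,100,000,000 / 850,000 = 1,917,764.71.

$1,917,765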